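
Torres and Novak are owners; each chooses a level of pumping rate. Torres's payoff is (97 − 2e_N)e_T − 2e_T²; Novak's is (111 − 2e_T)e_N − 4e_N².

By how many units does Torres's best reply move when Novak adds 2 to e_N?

-1

Expanding Torres's payoff: 97e_T − 2e_Ne_T − 2e_T².
∂π/∂e_T = 97 − 2e_N − 4e_T = 0, so e_T = 24.25 − 0.5e_N.
The reaction-function slope is −0.5, so a 2-unit rise in e_N moves e_T by −0.5 × 2 = −1. Torres's best response falls — the actions are strategic substitutes.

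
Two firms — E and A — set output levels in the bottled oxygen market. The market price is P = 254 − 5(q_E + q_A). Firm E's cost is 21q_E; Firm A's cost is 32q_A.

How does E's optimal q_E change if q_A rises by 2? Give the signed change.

Firm E's profit: π = q_E(254 − 5(q_E + q_A)) − 21q_E.
∂π/∂q_E = 233 − 10q_E − 5q_A = 0, so q_E = 23.3 − 0.5q_A.
The reaction-function slope is −0.5, so a 2-unit rise in q_A moves q_E by −0.5 × 2 = −1. E's best response falls — the actions are strategic substitutes.

-1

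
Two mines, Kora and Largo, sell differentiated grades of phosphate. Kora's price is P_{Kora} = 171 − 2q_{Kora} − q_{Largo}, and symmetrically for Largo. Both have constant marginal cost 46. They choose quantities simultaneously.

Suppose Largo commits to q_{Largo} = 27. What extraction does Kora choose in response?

24.5

Mine Kora's profit: π = q_{Kora}(171 − 2q_{Kora} − q_{Largo}) − 46q_{Kora}.
∂π/∂q_{Kora} = 125 − 4q_{Kora} − q_{Largo} = 0 ⇒ q_{Kora} = 31.25 − 0.25q_{Largo}.
At q_{Largo} = 27: q_{Kora} = 31.25 − 0.25·27 = 24.5.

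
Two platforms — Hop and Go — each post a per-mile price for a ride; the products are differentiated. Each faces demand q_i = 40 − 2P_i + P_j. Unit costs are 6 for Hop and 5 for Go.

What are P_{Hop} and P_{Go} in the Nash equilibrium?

Hop's profit: π = (P_{Hop} − 6)(40 − 2P_{Hop} + P_{Go}).
∂π/∂P_{Hop} = 52 − 4P_{Hop} + P_{Go} = 0 ⇒ P_{Hop} = 13 + 0.25P_{Go}.
Similarly P_{Go} = 12.5 + 0.25P_{Hop}.
Solving the two reaction functions simultaneously: (1 − (0.25)(0.25))P_{Hop} = 13 + 0.25·12.5, so 0.9375P_{Hop} = 16.125 and P_{Hop} = 17.2.
Then P_{Go} = 12.5 + 0.25·17.2 = 16.8.

17.2, 16.8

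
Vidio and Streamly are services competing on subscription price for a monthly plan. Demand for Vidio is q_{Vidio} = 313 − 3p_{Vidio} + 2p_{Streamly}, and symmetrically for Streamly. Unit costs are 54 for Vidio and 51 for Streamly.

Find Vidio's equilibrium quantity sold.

Vidio's profit: π = (p_{Vidio} − 54)(313 − 3p_{Vidio} + 2p_{Streamly}).
∂π/∂p_{Vidio} = 475 − 6p_{Vidio} + 2p_{Streamly} = 0 ⇒ p_{Vidio} = 475/6 + (1/3)p_{Streamly}.
Similarly p_{Streamly} = 233/3 + (1/3)p_{Vidio}.
Plugging p_{Streamly} into Vidio's best response: p_{Vidio} = 475/6 + (1/3)(233/3 + (1/3)p_{Vidio}) ⇒ (8/9)p_{Vidio} = 1891/18, so p_{Vidio} = 118.1875.
Then p_{Streamly} = 233/3 + (1/3)·118.1875 = 117.0625.
q_{Vidio} = 313 − 3·118.1875 + 2·117.0625 = 192.5625.

192.5625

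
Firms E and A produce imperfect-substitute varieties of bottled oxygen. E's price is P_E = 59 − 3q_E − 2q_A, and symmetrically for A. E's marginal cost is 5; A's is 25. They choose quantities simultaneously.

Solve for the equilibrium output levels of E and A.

8, 3

Firm E's profit: π = q_E(59 − 3q_E − 2q_A) − 5q_E.
∂π/∂q_E = 54 − 6q_E − 2q_A = 0 ⇒ q_E = 9 − (1/3)q_A.
Similarly q_A = 17/3 − (1/3)q_E.
Substituting the second reaction function into the first: q_E = 9 − (1/3)(17/3 − (1/3)q_E), which gives (8/9)q_E = 64/9 ⇒ q_E = 8.
Then q_A = 17/3 − (1/3)·8 = 3.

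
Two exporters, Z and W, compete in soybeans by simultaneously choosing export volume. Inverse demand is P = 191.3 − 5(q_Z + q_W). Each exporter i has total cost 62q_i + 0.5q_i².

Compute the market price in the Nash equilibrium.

110.4875

Exporter Z's profit: π = q_Z(191.3 − 5(q_Z + q_W)) − 62q_Z − 0.5q_Z².
∂π/∂q_Z = 129.3 − 11q_Z − 5q_W = 0, so q_Z = 1293/110 − (5/11)q_W.
Setting q_Z = q_W in the reaction function: q_Z = 1293/110 − (5/11)q_Z, so q_Z = (1293/110) / (16/11) = 1293/160.
Equilibrium price: P = 191.3 − 5·16.1625 = 110.4875.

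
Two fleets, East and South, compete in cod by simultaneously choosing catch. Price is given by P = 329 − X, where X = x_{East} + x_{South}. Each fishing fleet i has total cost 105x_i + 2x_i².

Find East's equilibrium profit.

Fishing fleet East's profit: π = x_{East}(329 − (x_{East} + x_{South})) − 105x_{East} − 2x_{East}².
∂π/∂x_{East} = 224 − 6x_{East} − x_{South} = 0, so x_{East} = 112/3 − (1/6)x_{South}.
Setting x_{East} = x_{South} in the reaction function: x_{East} = 112/3 − (1/6)x_{East}, so x_{East} = (112/3) / (7/6) = 32.
Price P = 329 − 64 = 265.
East's profit: (265 − 105)·32 − 2(32)² = 3072.

3072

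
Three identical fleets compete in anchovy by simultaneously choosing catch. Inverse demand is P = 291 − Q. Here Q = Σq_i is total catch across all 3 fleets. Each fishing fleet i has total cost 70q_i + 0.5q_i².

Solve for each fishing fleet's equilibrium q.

44.2

A representative fishing fleet's profit is π_i = q_i(291 − Q) − 70q_i − 0.5q_i², with Q = q_i + Σ_{j≠i} q_j.
First-order condition: 221 − 3q_i − Σ_{j≠i} q_j = 0.
In a symmetric equilibrium every fishing fleet chooses the same q, so Σ_{j≠i} q_j = 2q. The condition becomes 221 − 5q = 0, giving q = 221/5 = 44.2.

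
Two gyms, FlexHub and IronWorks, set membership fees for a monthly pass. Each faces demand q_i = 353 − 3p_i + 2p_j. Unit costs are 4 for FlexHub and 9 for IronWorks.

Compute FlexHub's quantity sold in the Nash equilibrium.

264.5625

FlexHub's profit: π = (p_{FlexHub} − 4)(353 − 3p_{FlexHub} + 2p_{IronWorks}).
∂π/∂p_{FlexHub} = 365 − 6p_{FlexHub} + 2p_{IronWorks} = 0 ⇒ p_{FlexHub} = 365/6 + (1/3)p_{IronWorks}.
Similarly p_{IronWorks} = 190/3 + (1/3)p_{FlexHub}.
Plugging p_{IronWorks} into FlexHub's best response: p_{FlexHub} = 365/6 + (1/3)(190/3 + (1/3)p_{FlexHub}) ⇒ (8/9)p_{FlexHub} = 1475/18, so p_{FlexHub} = 92.1875.
Then p_{IronWorks} = 190/3 + (1/3)·92.1875 = 94.0625.
q_{FlexHub} = 353 − 3·92.1875 + 2·94.0625 = 264.5625.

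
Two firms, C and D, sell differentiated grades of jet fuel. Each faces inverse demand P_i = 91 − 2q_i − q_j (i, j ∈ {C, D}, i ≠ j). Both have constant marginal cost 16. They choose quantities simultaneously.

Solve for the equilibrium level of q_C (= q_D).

15

Firm C's profit: π = q_C(91 − 2q_C − q_D) − 16q_C.
∂π/∂q_C = 75 − 4q_C − q_D = 0 ⇒ q_C = 18.75 − 0.25q_D.
By symmetry q_D = q_C; substituting into the reaction function, 1.25q_C = 18.75 and q_C = 15.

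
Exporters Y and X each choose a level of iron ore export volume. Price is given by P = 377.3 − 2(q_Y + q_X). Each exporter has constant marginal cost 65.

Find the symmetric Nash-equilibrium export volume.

Exporter Y's profit: π = q_Y(377.3 − 2(q_Y + q_X)) − 65q_Y.
∂π/∂q_Y = 312.3 − 4q_Y − 2q_X = 0, so q_Y = 78.075 − 0.5q_X.
The game is symmetric, so in equilibrium q_X = q_Y: the reaction function gives 1.5q_Y = 78.075, hence q_Y = 52.05.

52.05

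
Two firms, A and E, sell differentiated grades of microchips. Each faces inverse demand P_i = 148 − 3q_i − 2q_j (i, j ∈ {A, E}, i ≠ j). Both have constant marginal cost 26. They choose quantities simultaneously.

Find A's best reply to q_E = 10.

Firm A's profit: π = q_A(148 − 3q_A − 2q_E) − 26q_A.
∂π/∂q_A = 122 − 6q_A − 2q_E = 0 ⇒ q_A = 61/3 − (1/3)q_E.
At q_E = 10: q_A = 61/3 − (1/3)·10 = 17.

17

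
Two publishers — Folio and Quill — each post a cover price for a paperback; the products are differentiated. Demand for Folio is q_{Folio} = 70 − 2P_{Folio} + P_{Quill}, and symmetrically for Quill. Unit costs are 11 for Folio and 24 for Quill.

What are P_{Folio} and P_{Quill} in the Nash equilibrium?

Folio's profit: π = (P_{Folio} − 11)(70 − 2P_{Folio} + P_{Quill}).
∂π/∂P_{Folio} = 92 − 4P_{Folio} + P_{Quill} = 0 ⇒ P_{Folio} = 23 + 0.25P_{Quill}.
Similarly P_{Quill} = 29.5 + 0.25P_{Folio}.
Substituting the second reaction function into the first: P_{Folio} = 23 + 0.25(29.5 + 0.25P_{Folio}), which gives 0.9375P_{Folio} = 30.375 ⇒ P_{Folio} = 32.4.
Then P_{Quill} = 29.5 + 0.25·32.4 = 37.6.

32.4, 37.6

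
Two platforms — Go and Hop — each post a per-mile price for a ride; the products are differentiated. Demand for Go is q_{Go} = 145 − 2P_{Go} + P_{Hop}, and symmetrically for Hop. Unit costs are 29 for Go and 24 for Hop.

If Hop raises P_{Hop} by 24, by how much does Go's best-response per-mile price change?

Go's profit: π = (P_{Go} − 29)(145 − 2P_{Go} + P_{Hop}).
∂π/∂P_{Go} = 203 − 4P_{Go} + P_{Hop} = 0 ⇒ P_{Go} = 50.75 + 0.25P_{Hop}.
The reaction-function slope is 0.25, so a 24-unit rise in P_{Hop} moves P_{Go} by 0.25 × 24 = 6. Go's best response rises — the actions are strategic complements.

6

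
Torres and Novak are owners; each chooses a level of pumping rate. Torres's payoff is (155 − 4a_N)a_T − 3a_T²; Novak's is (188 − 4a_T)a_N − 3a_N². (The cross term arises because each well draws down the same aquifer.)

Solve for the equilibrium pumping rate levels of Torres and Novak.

8.9, 25.4

Expanding Torres's payoff: 155a_T − 4a_Na_T − 3a_T².
∂π/∂a_T = 155 − 4a_N − 6a_T = 0, so a_T = 155/6 − (2/3)a_N.
Likewise for Novak: a_N = 94/3 − (2/3)a_T.
Plugging a_N into Torres's best response: a_T = 155/6 − (2/3)(94/3 − (2/3)a_T) ⇒ (5/9)a_T = 89/18, so a_T = 8.9.
Then a_N = 94/3 − (2/3)·8.9 = 25.4.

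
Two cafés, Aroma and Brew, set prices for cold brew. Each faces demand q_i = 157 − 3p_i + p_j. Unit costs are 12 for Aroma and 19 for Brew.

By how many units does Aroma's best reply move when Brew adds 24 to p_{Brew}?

4

Aroma's profit: π = (p_{Aroma} − 12)(157 − 3p_{Aroma} + p_{Brew}).
∂π/∂p_{Aroma} = 193 − 6p_{Aroma} + p_{Brew} = 0 ⇒ p_{Aroma} = 193/6 + (1/6)p_{Brew}.
The reaction-function slope is 1/6, so a 24-unit rise in p_{Brew} moves p_{Aroma} by 1/6 × 24 = 4. Aroma's best response rises — the actions are strategic complements.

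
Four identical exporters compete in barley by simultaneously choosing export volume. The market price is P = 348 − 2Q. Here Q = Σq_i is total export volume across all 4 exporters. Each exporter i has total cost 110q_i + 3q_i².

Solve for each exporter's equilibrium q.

14.875

A representative exporter's profit is π_i = q_i(348 − 2Q) − 110q_i − 3q_i², with Q = q_i + Σ_{j≠i} q_j.
First-order condition: 238 − 10q_i − 2Σ_{j≠i} q_j = 0.
Imposing symmetry (q_j = q for all j) turns Σ_{j≠i} q_j into 3q, so 238 = 16q and q = 14.875.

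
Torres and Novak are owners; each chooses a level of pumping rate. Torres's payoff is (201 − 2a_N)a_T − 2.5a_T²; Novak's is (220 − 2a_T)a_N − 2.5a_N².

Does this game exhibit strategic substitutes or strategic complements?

strategic substitutes

Expanding Torres's payoff: 201a_T − 2a_Na_T − 2.5a_T².
∂π/∂a_T = 201 − 2a_N − 5a_T = 0, so a_T = 40.2 − 0.4a_N.
The best-response slope da_T/da_N = −0.4 < 0: the reaction function is downward-sloping, so the choices are strategic substitutes.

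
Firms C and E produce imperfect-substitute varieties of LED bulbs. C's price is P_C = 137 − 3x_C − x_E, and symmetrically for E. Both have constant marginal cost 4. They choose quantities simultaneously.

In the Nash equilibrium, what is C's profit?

Firm C's profit: π = x_C(137 − 3x_C − x_E) − 4x_C.
∂π/∂x_C = 133 − 6x_C − x_E = 0 ⇒ x_C = 133/6 − (1/6)x_E.
Setting x_C = x_E in the reaction function: x_C = 133/6 − (1/6)x_C, so x_C = (133/6) / (7/6) = 19.
P_C = 137 − 3·19 − 19 = 61.
Profit = (61 − 4)·19 = 1083.

1083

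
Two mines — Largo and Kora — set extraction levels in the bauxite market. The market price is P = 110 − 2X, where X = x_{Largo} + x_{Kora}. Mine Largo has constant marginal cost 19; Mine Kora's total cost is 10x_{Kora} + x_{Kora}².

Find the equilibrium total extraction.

28.2

Mine Largo's profit: π = x_{Largo}(110 − 2(x_{Largo} + x_{Kora})) − 19x_{Largo}.
∂π/∂x_{Largo} = 91 − 4x_{Largo} − 2x_{Kora} = 0, so x_{Largo} = 22.75 − 0.5x_{Kora}.
For Kora: ∂π/∂x_{Kora} = 100 − 6x_{Kora} − 2x_{Largo} = 0 ⇒ x_{Kora} = 50/3 − (1/3)x_{Largo}.
Solving the two reaction functions simultaneously: (1 − (−0.5)(−1/3))x_{Largo} = 22.75 − 0.5·(50/3), so (5/6)x_{Largo} = 173/12 and x_{Largo} = 17.3.
Then x_{Kora} = 50/3 − (1/3)·17.3 = 10.9.
Total extraction: 17.3 + 10.9 = 28.2.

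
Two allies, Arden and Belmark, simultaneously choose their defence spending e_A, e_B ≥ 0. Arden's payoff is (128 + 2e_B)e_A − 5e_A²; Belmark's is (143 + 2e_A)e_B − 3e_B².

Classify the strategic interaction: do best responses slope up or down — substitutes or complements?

Expanding Arden's payoff: 128e_A + 2e_Be_A − 5e_A².
∂π/∂e_A = 128 + 2e_B − 10e_A = 0, so e_A = 12.8 + 0.2e_B.
The best-response slope de_A/de_B = 0.2 > 0: the reaction function is upward-sloping, so the choices are strategic complements.

strategic complements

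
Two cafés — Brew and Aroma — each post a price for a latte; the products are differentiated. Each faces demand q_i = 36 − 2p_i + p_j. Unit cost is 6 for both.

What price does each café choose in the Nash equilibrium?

Brew's profit: π = (p_{Brew} − 6)(36 − 2p_{Brew} + p_{Aroma}).
∂π/∂p_{Brew} = 48 − 4p_{Brew} + p_{Aroma} = 0 ⇒ p_{Brew} = 12 + 0.25p_{Aroma}.
By symmetry p_{Aroma} = p_{Brew}; substituting into the reaction function, 0.75p_{Brew} = 12 and p_{Brew} = 16.

16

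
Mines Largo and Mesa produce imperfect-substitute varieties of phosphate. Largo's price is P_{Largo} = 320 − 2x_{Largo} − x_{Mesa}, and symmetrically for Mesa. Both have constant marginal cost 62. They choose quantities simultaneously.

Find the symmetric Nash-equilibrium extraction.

Mine Largo's profit: π = x_{Largo}(320 − 2x_{Largo} − x_{Mesa}) − 62x_{Largo}.
∂π/∂x_{Largo} = 258 − 4x_{Largo} − x_{Mesa} = 0 ⇒ x_{Largo} = 64.5 − 0.25x_{Mesa}.
The game is symmetric, so in equilibrium x_{Mesa} = x_{Largo}: the reaction function gives 1.25x_{Largo} = 64.5, hence x_{Largo} = 51.6.

51.6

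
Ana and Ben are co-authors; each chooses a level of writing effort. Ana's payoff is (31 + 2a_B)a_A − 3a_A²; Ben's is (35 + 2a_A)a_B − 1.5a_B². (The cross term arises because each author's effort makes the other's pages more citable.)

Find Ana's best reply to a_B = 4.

6.5

Expanding Ana's payoff: 31a_A + 2a_Ba_A − 3a_A².
∂π/∂a_A = 31 + 2a_B − 6a_A = 0, so a_A = 31/6 + (1/3)a_B.
At a_B = 4: a_A = 31/6 + (1/3)·4 = 6.5.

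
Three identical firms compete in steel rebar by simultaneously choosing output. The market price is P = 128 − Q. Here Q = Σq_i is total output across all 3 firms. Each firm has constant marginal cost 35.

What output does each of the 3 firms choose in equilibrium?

A representative firm's profit is π_i = q_i(128 − Q) − 35q_i, with Q = q_i + Σ_{j≠i} q_j.
First-order condition: 93 − 2q_i − Σ_{j≠i} q_j = 0.
With identical firms, set every q_j = q: then 93 − 2q − 2q = 0, i.e. q = 93/4 = 23.25.

23.25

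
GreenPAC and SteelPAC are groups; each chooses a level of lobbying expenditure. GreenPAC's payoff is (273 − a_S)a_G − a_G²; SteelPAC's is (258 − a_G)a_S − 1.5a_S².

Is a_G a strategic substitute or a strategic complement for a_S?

Expanding GreenPAC's payoff: 273a_G − a_Sa_G − a_G².
∂π/∂a_G = 273 − a_S − 2a_G = 0, so a_G = 136.5 − 0.5a_S.
The best-response slope da_G/da_S = −0.5 < 0: the reaction function is downward-sloping, so the choices are strategic substitutes.

strategic substitutes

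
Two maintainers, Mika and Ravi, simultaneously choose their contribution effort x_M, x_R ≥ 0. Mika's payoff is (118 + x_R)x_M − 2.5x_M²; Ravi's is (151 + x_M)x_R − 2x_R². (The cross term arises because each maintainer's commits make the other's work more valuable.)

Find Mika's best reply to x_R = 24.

Expanding Mika's payoff: 118x_M + x_Rx_M − 2.5x_M².
∂π/∂x_M = 118 + x_R − 5x_M = 0, so x_M = 23.6 + 0.2x_R.
At x_R = 24: x_M = 23.6 + 0.2·24 = 28.4.

28.4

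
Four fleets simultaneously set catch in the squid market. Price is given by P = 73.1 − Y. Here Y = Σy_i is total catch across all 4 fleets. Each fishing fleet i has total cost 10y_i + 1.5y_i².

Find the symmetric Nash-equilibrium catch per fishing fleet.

A representative fishing fleet's profit is π_i = y_i(73.1 − Y) − 10y_i − 1.5y_i², with Y = y_i + Σ_{j≠i} y_j.
First-order condition: 63.1 − 5y_i − Σ_{j≠i} y_j = 0.
Imposing symmetry (y_j = y for all j) turns Σ_{j≠i} y_j into 3y, so 63.1 = 8y and y = 7.8875.

7.8875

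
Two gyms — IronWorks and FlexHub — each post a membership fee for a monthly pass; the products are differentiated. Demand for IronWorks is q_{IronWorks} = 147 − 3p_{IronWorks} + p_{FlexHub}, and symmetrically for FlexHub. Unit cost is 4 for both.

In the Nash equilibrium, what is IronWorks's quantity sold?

IronWorks's profit: π = (p_{IronWorks} − 4)(147 − 3p_{IronWorks} + p_{FlexHub}).
∂π/∂p_{IronWorks} = 159 − 6p_{IronWorks} + p_{FlexHub} = 0 ⇒ p_{IronWorks} = 26.5 + (1/6)p_{FlexHub}.
By symmetry p_{FlexHub} = p_{IronWorks}; substituting into the reaction function, (5/6)p_{IronWorks} = 26.5 and p_{IronWorks} = 31.8.
q_{IronWorks} = 147 − 3·31.8 + 31.8 = 83.4.

83.4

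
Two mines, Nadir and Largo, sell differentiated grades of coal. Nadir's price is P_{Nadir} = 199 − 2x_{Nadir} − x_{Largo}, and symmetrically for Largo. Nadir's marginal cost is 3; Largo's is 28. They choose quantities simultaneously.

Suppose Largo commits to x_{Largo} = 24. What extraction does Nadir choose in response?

Mine Nadir's profit: π = x_{Nadir}(199 − 2x_{Nadir} − x_{Largo}) − 3x_{Nadir}.
∂π/∂x_{Nadir} = 196 − 4x_{Nadir} − x_{Largo} = 0 ⇒ x_{Nadir} = 49 − 0.25x_{Largo}.
At x_{Largo} = 24: x_{Nadir} = 49 − 0.25·24 = 43.

43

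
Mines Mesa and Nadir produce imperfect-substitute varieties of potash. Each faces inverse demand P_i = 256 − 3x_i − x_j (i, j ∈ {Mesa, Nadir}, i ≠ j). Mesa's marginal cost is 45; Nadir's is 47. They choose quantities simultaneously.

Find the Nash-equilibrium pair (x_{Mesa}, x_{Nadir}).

30.2, 29.8

Mine Mesa's profit: π = x_{Mesa}(256 − 3x_{Mesa} − x_{Nadir}) − 45x_{Mesa}.
∂π/∂x_{Mesa} = 211 − 6x_{Mesa} − x_{Nadir} = 0 ⇒ x_{Mesa} = 211/6 − (1/6)x_{Nadir}.
Similarly x_{Nadir} = 209/6 − (1/6)x_{Mesa}.
Substituting the second reaction function into the first: x_{Mesa} = 211/6 − (1/6)(209/6 − (1/6)x_{Mesa}), which gives (35/36)x_{Mesa} = 1057/36 ⇒ x_{Mesa} = 30.2.
Then x_{Nadir} = 209/6 − (1/6)·30.2 = 29.8.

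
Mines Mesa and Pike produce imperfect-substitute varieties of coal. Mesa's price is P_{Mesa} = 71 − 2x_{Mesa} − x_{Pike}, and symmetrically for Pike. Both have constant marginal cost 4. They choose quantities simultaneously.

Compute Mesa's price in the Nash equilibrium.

Mine Mesa's profit: π = x_{Mesa}(71 − 2x_{Mesa} − x_{Pike}) − 4x_{Mesa}.
∂π/∂x_{Mesa} = 67 − 4x_{Mesa} − x_{Pike} = 0 ⇒ x_{Mesa} = 16.75 − 0.25x_{Pike}.
Setting x_{Mesa} = x_{Pike} in the reaction function: x_{Mesa} = 16.75 − 0.25x_{Mesa}, so x_{Mesa} = 16.75 / 1.25 = 13.4.
P_{Mesa} = 71 − 2·13.4 − 13.4 = 30.8.

30.8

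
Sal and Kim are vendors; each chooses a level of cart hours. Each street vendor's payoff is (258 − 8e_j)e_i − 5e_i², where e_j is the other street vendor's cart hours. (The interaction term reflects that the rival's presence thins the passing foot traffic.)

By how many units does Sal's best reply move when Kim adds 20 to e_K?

Sal's payoff is (258 − 8e_K)e_S − 5e_S².
∂π/∂e_S = 258 − 8e_K − 10e_S = 0, so e_S = 25.8 − 0.8e_K.
The reaction-function slope is −0.8, so a 20-unit rise in e_K moves e_S by −0.8 × 20 = −16. Sal's best response falls — the actions are strategic substitutes.

-16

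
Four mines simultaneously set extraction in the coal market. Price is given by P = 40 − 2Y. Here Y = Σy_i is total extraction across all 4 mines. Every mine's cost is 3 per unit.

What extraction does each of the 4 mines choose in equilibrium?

A representative mine's profit is π_i = y_i(40 − 2Y) − 3y_i, with Y = y_i + Σ_{j≠i} y_j.
First-order condition: 37 − 4y_i − 2Σ_{j≠i} y_j = 0.
In a symmetric equilibrium every mine chooses the same y, so Σ_{j≠i} y_j = 3y. The condition becomes 37 − 10y = 0, giving y = 37/10 = 3.7.

3.7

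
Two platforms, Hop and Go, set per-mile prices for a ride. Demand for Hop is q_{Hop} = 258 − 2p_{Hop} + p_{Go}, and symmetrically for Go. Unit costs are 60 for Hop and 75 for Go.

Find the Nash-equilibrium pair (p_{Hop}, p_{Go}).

Hop's profit: π = (p_{Hop} − 60)(258 − 2p_{Hop} + p_{Go}).
∂π/∂p_{Hop} = 378 − 4p_{Hop} + p_{Go} = 0 ⇒ p_{Hop} = 94.5 + 0.25p_{Go}.
Similarly p_{Go} = 102 + 0.25p_{Hop}.
Plugging p_{Go} into Hop's best response: p_{Hop} = 94.5 + 0.25(102 + 0.25p_{Hop}) ⇒ 0.9375p_{Hop} = 120, so p_{Hop} = 128.
Then p_{Go} = 102 + 0.25·128 = 134.

128, 134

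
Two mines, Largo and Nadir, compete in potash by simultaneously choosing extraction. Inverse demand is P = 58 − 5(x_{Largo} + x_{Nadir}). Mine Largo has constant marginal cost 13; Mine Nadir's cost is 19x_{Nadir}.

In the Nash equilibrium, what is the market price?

30

Mine Largo's profit: π = x_{Largo}(58 − 5(x_{Largo} + x_{Nadir})) − 13x_{Largo}.
∂π/∂x_{Largo} = 45 − 10x_{Largo} − 5x_{Nadir} = 0, so x_{Largo} = 4.5 − 0.5x_{Nadir}.
By the same steps for Nadir: x_{Nadir} = 3.9 − 0.5x_{Largo}.
Solving the two reaction functions simultaneously: (1 − (−0.5)(−0.5))x_{Largo} = 4.5 − 0.5·3.9, so 0.75x_{Largo} = 2.55 and x_{Largo} = 3.4.
Then x_{Nadir} = 3.9 − 0.5·3.4 = 2.2.
Equilibrium price: P = 58 − 5·5.6 = 30.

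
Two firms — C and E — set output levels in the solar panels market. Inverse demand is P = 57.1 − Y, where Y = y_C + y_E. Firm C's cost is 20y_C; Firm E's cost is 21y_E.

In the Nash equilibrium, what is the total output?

Firm C's profit: π = y_C(57.1 − (y_C + y_E)) − 20y_C.
∂π/∂y_C = 37.1 − 2y_C − y_E = 0, so y_C = 18.55 − 0.5y_E.
By the same steps for E: y_E = 18.05 − 0.5y_C.
Substituting the second reaction function into the first: y_C = 18.55 − 0.5(18.05 − 0.5y_C), which gives 0.75y_C = 9.525 ⇒ y_C = 12.7.
Then y_E = 18.05 − 0.5·12.7 = 11.7.
Total output: 12.7 + 11.7 = 24.4.

24.4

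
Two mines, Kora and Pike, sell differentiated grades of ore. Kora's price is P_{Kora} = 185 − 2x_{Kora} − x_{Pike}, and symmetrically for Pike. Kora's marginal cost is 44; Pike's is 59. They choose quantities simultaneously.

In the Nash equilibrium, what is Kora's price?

102.4

Mine Kora's profit: π = x_{Kora}(185 − 2x_{Kora} − x_{Pike}) − 44x_{Kora}.
∂π/∂x_{Kora} = 141 − 4x_{Kora} − x_{Pike} = 0 ⇒ x_{Kora} = 35.25 − 0.25x_{Pike}.
Similarly x_{Pike} = 31.5 − 0.25x_{Kora}.
Solving the two reaction functions simultaneously: (1 − (−0.25)(−0.25))x_{Kora} = 35.25 − 0.25·31.5, so 0.9375x_{Kora} = 27.375 and x_{Kora} = 29.2.
Then x_{Pike} = 31.5 − 0.25·29.2 = 24.2.
P_{Kora} = 185 − 2·29.2 − 24.2 = 102.4.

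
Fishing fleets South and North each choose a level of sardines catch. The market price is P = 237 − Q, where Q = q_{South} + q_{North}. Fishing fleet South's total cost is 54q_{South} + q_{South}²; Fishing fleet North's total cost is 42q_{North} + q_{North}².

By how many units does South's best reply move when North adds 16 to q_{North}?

-4

Fishing fleet South's profit: π = q_{South}(237 − (q_{South} + q_{North})) − 54q_{South} − q_{South}².
∂π/∂q_{South} = 183 − 4q_{South} − q_{North} = 0, so q_{South} = 45.75 − 0.25q_{North}.
The reaction-function slope is −0.25, so a 16-unit rise in q_{North} moves q_{South} by −0.25 × 16 = −4. South's best response falls — the actions are strategic substitutes.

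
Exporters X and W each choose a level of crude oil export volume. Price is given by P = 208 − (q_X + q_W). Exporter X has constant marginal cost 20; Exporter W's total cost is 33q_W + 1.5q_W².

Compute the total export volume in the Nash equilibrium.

103

Exporter X's profit: π = q_X(208 − (q_X + q_W)) − 20q_X.
∂π/∂q_X = 188 − 2q_X − q_W = 0, so q_X = 94 − 0.5q_W.
For W: ∂π/∂q_W = 175 − 5q_W − q_X = 0 ⇒ q_W = 35 − 0.2q_X.
Solving the two reaction functions simultaneously: (1 − (−0.5)(−0.2))q_X = 94 − 0.5·35, so 0.9q_X = 76.5 and q_X = 85.
Then q_W = 35 − 0.2·85 = 18.
Total export volume: 85 + 18 = 103.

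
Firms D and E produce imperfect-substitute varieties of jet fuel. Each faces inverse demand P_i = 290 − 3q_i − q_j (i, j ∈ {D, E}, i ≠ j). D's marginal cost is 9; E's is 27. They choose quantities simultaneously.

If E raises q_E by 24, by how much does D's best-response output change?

-4

Firm D's profit: π = q_D(290 − 3q_D − q_E) − 9q_D.
∂π/∂q_D = 281 − 6q_D − q_E = 0 ⇒ q_D = 281/6 − (1/6)q_E.
The reaction-function slope is −1/6, so a 24-unit rise in q_E moves q_D by −1/6 × 24 = −4. D's best response falls — the actions are strategic substitutes.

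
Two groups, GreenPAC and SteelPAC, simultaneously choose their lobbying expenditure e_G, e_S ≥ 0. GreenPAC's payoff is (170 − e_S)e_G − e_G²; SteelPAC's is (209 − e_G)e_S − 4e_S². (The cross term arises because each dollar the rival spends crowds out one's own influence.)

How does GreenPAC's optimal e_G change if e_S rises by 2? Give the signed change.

-1

Expanding GreenPAC's payoff: 170e_G − e_Se_G − e_G².
∂π/∂e_G = 170 − e_S − 2e_G = 0, so e_G = 85 − 0.5e_S.
The reaction-function slope is −0.5, so a 2-unit rise in e_S moves e_G by −0.5 × 2 = −1. GreenPAC's best response falls — the actions are strategic substitutes.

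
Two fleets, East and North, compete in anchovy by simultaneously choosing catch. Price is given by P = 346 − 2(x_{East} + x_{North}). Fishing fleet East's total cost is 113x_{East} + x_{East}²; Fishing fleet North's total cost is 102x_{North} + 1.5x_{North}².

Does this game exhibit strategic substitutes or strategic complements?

Fishing fleet East's profit: π = x_{East}(346 − 2(x_{East} + x_{North})) − 113x_{East} − x_{East}².
∂π/∂x_{East} = 233 − 6x_{East} − 2x_{North} = 0, so x_{East} = 233/6 − (1/3)x_{North}.
The best-response slope dx_{East}/dx_{North} = −1/3 < 0: the reaction function is downward-sloping, so the choices are strategic substitutes.

strategic substitutes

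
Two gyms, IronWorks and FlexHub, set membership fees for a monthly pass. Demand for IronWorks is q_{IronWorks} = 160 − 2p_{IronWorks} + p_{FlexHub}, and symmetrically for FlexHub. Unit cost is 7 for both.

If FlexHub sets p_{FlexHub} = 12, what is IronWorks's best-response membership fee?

IronWorks's profit: π = (p_{IronWorks} − 7)(160 − 2p_{IronWorks} + p_{FlexHub}).
∂π/∂p_{IronWorks} = 174 − 4p_{IronWorks} + p_{FlexHub} = 0 ⇒ p_{IronWorks} = 43.5 + 0.25p_{FlexHub}.
At p_{FlexHub} = 12: p_{IronWorks} = 43.5 + 0.25·12 = 46.5.

46.5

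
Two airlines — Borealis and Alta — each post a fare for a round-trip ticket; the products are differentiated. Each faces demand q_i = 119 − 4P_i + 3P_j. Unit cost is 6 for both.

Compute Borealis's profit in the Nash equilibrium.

Borealis's profit: π = (P_{Borealis} − 6)(119 − 4P_{Borealis} + 3P_{Alta}).
∂π/∂P_{Borealis} = 143 − 8P_{Borealis} + 3P_{Alta} = 0 ⇒ P_{Borealis} = 17.875 + 0.375P_{Alta}.
By symmetry P_{Alta} = P_{Borealis}; substituting into the reaction function, 0.625P_{Borealis} = 17.875 and P_{Borealis} = 28.6.
q_{Borealis} = 119 − 4·28.6 + 3·28.6 = 90.4.
Profit = (28.6 − 6)·90.4 = 2043.04.

2043.04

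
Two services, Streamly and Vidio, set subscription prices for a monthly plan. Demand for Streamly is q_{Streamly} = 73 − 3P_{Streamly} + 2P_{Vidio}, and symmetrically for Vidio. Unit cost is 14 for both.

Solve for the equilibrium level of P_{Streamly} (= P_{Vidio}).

28.75

Streamly's profit: π = (P_{Streamly} − 14)(73 − 3P_{Streamly} + 2P_{Vidio}).
∂π/∂P_{Streamly} = 115 − 6P_{Streamly} + 2P_{Vidio} = 0 ⇒ P_{Streamly} = 115/6 + (1/3)P_{Vidio}.
By symmetry P_{Vidio} = P_{Streamly}; substituting into the reaction function, (2/3)P_{Streamly} = 115/6 and P_{Streamly} = 28.75.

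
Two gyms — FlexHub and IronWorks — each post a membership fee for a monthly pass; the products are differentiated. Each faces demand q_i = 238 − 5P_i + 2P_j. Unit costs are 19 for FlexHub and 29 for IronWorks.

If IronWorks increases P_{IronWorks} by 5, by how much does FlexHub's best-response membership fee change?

FlexHub's profit: π = (P_{FlexHub} − 19)(238 − 5P_{FlexHub} + 2P_{IronWorks}).
∂π/∂P_{FlexHub} = 333 − 10P_{FlexHub} + 2P_{IronWorks} = 0 ⇒ P_{FlexHub} = 33.3 + 0.2P_{IronWorks}.
The reaction-function slope is 0.2, so a 5-unit rise in P_{IronWorks} moves P_{FlexHub} by 0.2 × 5 = 1. FlexHub's best response rises — the actions are strategic complements.

1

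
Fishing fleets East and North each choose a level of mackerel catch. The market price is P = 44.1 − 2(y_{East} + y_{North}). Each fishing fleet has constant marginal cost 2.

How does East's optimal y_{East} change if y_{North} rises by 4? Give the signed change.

Fishing fleet East's profit: π = y_{East}(44.1 − 2(y_{East} + y_{North})) − 2y_{East}.
∂π/∂y_{East} = 42.1 − 4y_{East} − 2y_{North} = 0, so y_{East} = 10.525 − 0.5y_{North}.
The reaction-function slope is −0.5, so a 4-unit rise in y_{North} moves y_{East} by −0.5 × 4 = −2. East's best response falls — the actions are strategic substitutes.

-2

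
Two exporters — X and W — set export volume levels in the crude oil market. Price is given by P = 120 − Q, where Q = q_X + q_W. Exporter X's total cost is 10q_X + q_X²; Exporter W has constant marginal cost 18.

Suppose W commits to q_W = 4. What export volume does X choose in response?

26.5

Exporter X's profit: π = q_X(120 − (q_X + q_W)) − 10q_X − q_X².
∂π/∂q_X = 110 − 4q_X − q_W = 0, so q_X = 27.5 − 0.25q_W.
At q_W = 4: q_X = 27.5 − 0.25·4 = 26.5.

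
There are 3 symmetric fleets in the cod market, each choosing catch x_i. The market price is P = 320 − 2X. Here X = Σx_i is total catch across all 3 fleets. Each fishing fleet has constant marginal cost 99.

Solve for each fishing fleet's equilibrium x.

A representative fishing fleet's profit is π_i = x_i(320 − 2X) − 99x_i, with X = x_i + Σ_{j≠i} x_j.
First-order condition: 221 − 4x_i − 2Σ_{j≠i} x_j = 0.
In a symmetric equilibrium every fishing fleet chooses the same x, so Σ_{j≠i} x_j = 2x. The condition becomes 221 − 8x = 0, giving x = 221/8 = 27.625.

27.625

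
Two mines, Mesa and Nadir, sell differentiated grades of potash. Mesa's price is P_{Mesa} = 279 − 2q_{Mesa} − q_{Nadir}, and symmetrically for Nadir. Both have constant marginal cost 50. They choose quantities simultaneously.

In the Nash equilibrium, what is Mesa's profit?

Mine Mesa's profit: π = q_{Mesa}(279 − 2q_{Mesa} − q_{Nadir}) − 50q_{Mesa}.
∂π/∂q_{Mesa} = 229 − 4q_{Mesa} − q_{Nadir} = 0 ⇒ q_{Mesa} = 57.25 − 0.25q_{Nadir}.
Setting q_{Mesa} = q_{Nadir} in the reaction function: q_{Mesa} = 57.25 − 0.25q_{Mesa}, so q_{Mesa} = 57.25 / 1.25 = 45.8.
P_{Mesa} = 279 − 2·45.8 − 45.8 = 141.6.
Profit = (141.6 − 50)·45.8 = 4195.28.

4195.28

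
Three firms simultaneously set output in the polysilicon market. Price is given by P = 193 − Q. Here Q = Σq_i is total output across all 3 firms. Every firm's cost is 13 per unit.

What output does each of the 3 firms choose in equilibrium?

45

A representative firm's profit is π_i = q_i(193 − Q) − 13q_i, with Q = q_i + Σ_{j≠i} q_j.
First-order condition: 180 − 2q_i − Σ_{j≠i} q_j = 0.
In a symmetric equilibrium every firm chooses the same q, so Σ_{j≠i} q_j = 2q. The condition becomes 180 − 4q = 0, giving q = 180/4 = 45.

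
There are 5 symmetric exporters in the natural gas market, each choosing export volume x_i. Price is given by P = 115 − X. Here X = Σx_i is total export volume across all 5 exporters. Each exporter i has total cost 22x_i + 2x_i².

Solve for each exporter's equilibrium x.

A representative exporter's profit is π_i = x_i(115 − X) − 22x_i − 2x_i², with X = x_i + Σ_{j≠i} x_j.
First-order condition: 93 − 6x_i − Σ_{j≠i} x_j = 0.
With identical exporters, set every x_j = x: then 93 − 6x − 4x = 0, i.e. x = 93/10 = 9.3.

9.3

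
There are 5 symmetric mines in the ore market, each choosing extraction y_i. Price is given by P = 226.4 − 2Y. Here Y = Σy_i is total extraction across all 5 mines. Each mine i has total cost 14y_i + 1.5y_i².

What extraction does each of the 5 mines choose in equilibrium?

14.16

A representative mine's profit is π_i = y_i(226.4 − 2Y) − 14y_i − 1.5y_i², with Y = y_i + Σ_{j≠i} y_j.
First-order condition: 212.4 − 7y_i − 2Σ_{j≠i} y_j = 0.
With identical mines, set every y_j = y: then 212.4 − 7y − 8y = 0, i.e. y = 212.4/15 = 14.16.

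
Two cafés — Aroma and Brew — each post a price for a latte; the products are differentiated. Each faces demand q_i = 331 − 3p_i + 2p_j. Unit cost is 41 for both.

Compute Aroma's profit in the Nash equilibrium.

15768.75

Aroma's profit: π = (p_{Aroma} − 41)(331 − 3p_{Aroma} + 2p_{Brew}).
∂π/∂p_{Aroma} = 454 − 6p_{Aroma} + 2p_{Brew} = 0 ⇒ p_{Aroma} = 227/3 + (1/3)p_{Brew}.
By symmetry p_{Brew} = p_{Aroma}; substituting into the reaction function, (2/3)p_{Aroma} = 227/3 and p_{Aroma} = 113.5.
q_{Aroma} = 331 − 3·113.5 + 2·113.5 = 217.5.
Profit = (113.5 − 41)·217.5 = 15768.75.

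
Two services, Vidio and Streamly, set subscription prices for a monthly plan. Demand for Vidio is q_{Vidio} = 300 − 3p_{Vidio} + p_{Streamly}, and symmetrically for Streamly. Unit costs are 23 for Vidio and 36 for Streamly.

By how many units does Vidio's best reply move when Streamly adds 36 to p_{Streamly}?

Vidio's profit: π = (p_{Vidio} − 23)(300 − 3p_{Vidio} + p_{Streamly}).
∂π/∂p_{Vidio} = 369 − 6p_{Vidio} + p_{Streamly} = 0 ⇒ p_{Vidio} = 61.5 + (1/6)p_{Streamly}.
The reaction-function slope is 1/6, so a 36-unit rise in p_{Streamly} moves p_{Vidio} by 1/6 × 36 = 6. Vidio's best response rises — the actions are strategic complements.

6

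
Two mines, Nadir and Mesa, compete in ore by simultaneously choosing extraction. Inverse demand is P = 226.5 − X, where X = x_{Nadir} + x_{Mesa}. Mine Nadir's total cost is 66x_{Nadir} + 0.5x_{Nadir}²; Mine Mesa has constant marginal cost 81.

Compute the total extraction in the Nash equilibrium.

Mine Nadir's profit: π = x_{Nadir}(226.5 − (x_{Nadir} + x_{Mesa})) − 66x_{Nadir} − 0.5x_{Nadir}².
∂π/∂x_{Nadir} = 160.5 − 3x_{Nadir} − x_{Mesa} = 0, so x_{Nadir} = 53.5 − (1/3)x_{Mesa}.
For Mesa: ∂π/∂x_{Mesa} = 145.5 − 2x_{Mesa} − x_{Nadir} = 0 ⇒ x_{Mesa} = 72.75 − 0.5x_{Nadir}.
Substituting the second reaction function into the first: x_{Nadir} = 53.5 − (1/3)(72.75 − 0.5x_{Nadir}), which gives (5/6)x_{Nadir} = 29.25 ⇒ x_{Nadir} = 35.1.
Then x_{Mesa} = 72.75 − 0.5·35.1 = 55.2.
Total extraction: 35.1 + 55.2 = 90.3.

90.3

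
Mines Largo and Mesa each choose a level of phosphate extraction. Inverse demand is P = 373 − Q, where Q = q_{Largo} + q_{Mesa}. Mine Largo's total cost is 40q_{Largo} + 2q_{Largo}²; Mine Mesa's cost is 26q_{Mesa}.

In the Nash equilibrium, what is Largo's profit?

2523

Mine Largo's profit: π = q_{Largo}(373 − (q_{Largo} + q_{Mesa})) − 40q_{Largo} − 2q_{Largo}².
∂π/∂q_{Largo} = 333 − 6q_{Largo} − q_{Mesa} = 0, so q_{Largo} = 55.5 − (1/6)q_{Mesa}.
For Mesa: ∂π/∂q_{Mesa} = 347 − 2q_{Mesa} − q_{Largo} = 0 ⇒ q_{Mesa} = 173.5 − 0.5q_{Largo}.
Solving the two reaction functions simultaneously: (1 − (−1/6)(−0.5))q_{Largo} = 55.5 − (1/6)·173.5, so (11/12)q_{Largo} = 319/12 and q_{Largo} = 29.
Then q_{Mesa} = 173.5 − 0.5·29 = 159.
Price P = 373 − 188 = 185.
Largo's profit: (185 − 40)·29 − 2(29)² = 2523.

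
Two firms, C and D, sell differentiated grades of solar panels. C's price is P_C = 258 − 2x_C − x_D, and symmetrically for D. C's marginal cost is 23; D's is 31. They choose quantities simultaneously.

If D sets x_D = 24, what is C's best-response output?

52.75

Firm C's profit: π = x_C(258 − 2x_C − x_D) − 23x_C.
∂π/∂x_C = 235 − 4x_C − x_D = 0 ⇒ x_C = 58.75 − 0.25x_D.
At x_D = 24: x_C = 58.75 − 0.25·24 = 52.75.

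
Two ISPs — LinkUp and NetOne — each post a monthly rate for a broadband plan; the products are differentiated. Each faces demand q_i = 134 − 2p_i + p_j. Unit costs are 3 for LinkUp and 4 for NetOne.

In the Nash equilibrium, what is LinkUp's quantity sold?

87.6

LinkUp's profit: π = (p_{LinkUp} − 3)(134 − 2p_{LinkUp} + p_{NetOne}).
∂π/∂p_{LinkUp} = 140 − 4p_{LinkUp} + p_{NetOne} = 0 ⇒ p_{LinkUp} = 35 + 0.25p_{NetOne}.
Similarly p_{NetOne} = 35.5 + 0.25p_{LinkUp}.
Plugging p_{NetOne} into LinkUp's best response: p_{LinkUp} = 35 + 0.25(35.5 + 0.25p_{LinkUp}) ⇒ 0.9375p_{LinkUp} = 43.875, so p_{LinkUp} = 46.8.
Then p_{NetOne} = 35.5 + 0.25·46.8 = 47.2.
q_{LinkUp} = 134 − 2·46.8 + 47.2 = 87.6.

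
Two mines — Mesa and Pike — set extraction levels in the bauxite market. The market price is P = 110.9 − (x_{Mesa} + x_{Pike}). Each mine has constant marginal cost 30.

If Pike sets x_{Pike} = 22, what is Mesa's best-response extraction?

29.45

Mine Mesa's profit: π = x_{Mesa}(110.9 − (x_{Mesa} + x_{Pike})) − 30x_{Mesa}.
∂π/∂x_{Mesa} = 80.9 − 2x_{Mesa} − x_{Pike} = 0, so x_{Mesa} = 40.45 − 0.5x_{Pike}.
At x_{Pike} = 22: x_{Mesa} = 40.45 − 0.5·22 = 29.45.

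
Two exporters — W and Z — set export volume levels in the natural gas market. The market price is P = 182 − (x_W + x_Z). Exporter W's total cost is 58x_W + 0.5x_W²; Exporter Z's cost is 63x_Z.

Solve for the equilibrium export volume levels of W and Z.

25.8, 46.6

Exporter W's profit: π = x_W(182 − (x_W + x_Z)) − 58x_W − 0.5x_W².
∂π/∂x_W = 124 − 3x_W − x_Z = 0, so x_W = 124/3 − (1/3)x_Z.
For Z: ∂π/∂x_Z = 119 − 2x_Z − x_W = 0 ⇒ x_Z = 59.5 − 0.5x_W.
Solving the two reaction functions simultaneously: (1 − (−1/3)(−0.5))x_W = 124/3 − (1/3)·59.5, so (5/6)x_W = 21.5 and x_W = 25.8.
Then x_Z = 59.5 − 0.5·25.8 = 46.6.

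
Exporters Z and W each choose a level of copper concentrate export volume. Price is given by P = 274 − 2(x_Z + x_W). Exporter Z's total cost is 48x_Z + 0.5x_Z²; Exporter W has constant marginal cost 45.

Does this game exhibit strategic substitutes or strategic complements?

Exporter Z's profit: π = x_Z(274 − 2(x_Z + x_W)) − 48x_Z − 0.5x_Z².
∂π/∂x_Z = 226 − 5x_Z − 2x_W = 0, so x_Z = 45.2 − 0.4x_W.
The best-response slope dx_Z/dx_W = −0.4 < 0: the reaction function is downward-sloping, so the choices are strategic substitutes.

strategic substitutes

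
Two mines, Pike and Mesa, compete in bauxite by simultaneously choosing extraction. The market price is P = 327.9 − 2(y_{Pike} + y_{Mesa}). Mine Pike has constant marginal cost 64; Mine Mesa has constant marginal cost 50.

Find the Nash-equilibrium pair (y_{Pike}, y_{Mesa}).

41.65, 48.65

Mine Pike's profit: π = y_{Pike}(327.9 − 2(y_{Pike} + y_{Mesa})) − 64y_{Pike}.
∂π/∂y_{Pike} = 263.9 − 4y_{Pike} − 2y_{Mesa} = 0, so y_{Pike} = 65.975 − 0.5y_{Mesa}.
By the same steps for Mesa: y_{Mesa} = 69.475 − 0.5y_{Pike}.
Plugging y_{Mesa} into Pike's best response: y_{Pike} = 65.975 − 0.5(69.475 − 0.5y_{Pike}) ⇒ 0.75y_{Pike} = 31.2375, so y_{Pike} = 41.65.
Then y_{Mesa} = 69.475 − 0.5·41.65 = 48.65.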